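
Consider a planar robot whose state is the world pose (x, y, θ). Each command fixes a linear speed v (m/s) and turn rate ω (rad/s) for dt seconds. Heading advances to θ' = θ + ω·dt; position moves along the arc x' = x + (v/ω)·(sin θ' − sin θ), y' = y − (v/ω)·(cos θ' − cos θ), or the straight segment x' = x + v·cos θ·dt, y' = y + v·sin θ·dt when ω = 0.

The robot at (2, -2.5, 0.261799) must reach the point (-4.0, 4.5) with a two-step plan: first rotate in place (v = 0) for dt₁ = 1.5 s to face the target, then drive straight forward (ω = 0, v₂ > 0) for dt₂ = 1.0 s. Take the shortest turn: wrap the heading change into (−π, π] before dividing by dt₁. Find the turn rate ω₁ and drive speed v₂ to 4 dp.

ω₁ = 1.3451, v₂ = 9.2195

heading to target = atan2(4.5−-2.5, -4−2) = 2.2794
Δθ = wrap(2.2794 − 0.2618) = 2.0176; ω₁ = Δθ/dt₁ = 1.3451
distance = √((-4−2)² + (4.5−-2.5)²) = 9.2195; v₂ = distance/dt₂ = 9.2195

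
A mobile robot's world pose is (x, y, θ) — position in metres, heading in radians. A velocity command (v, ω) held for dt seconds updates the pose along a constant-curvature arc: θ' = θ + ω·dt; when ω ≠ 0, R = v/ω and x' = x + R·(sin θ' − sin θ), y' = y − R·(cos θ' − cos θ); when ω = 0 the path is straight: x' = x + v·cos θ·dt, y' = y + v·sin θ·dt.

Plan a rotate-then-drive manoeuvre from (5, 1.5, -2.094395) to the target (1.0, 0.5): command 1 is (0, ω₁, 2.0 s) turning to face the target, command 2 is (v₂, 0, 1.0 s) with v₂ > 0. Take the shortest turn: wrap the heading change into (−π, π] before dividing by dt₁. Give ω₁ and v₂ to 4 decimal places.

heading to target = atan2(0.5−1.5, 1−5) = -2.8966
Δθ = wrap(-2.8966 − -2.0944) = -0.8022; ω₁ = Δθ/dt₁ = -0.4011
distance = √((1−5)² + (0.5−1.5)²) = 4.1231; v₂ = distance/dt₂ = 4.1231

ω₁ = -0.4011, v₂ = 4.1231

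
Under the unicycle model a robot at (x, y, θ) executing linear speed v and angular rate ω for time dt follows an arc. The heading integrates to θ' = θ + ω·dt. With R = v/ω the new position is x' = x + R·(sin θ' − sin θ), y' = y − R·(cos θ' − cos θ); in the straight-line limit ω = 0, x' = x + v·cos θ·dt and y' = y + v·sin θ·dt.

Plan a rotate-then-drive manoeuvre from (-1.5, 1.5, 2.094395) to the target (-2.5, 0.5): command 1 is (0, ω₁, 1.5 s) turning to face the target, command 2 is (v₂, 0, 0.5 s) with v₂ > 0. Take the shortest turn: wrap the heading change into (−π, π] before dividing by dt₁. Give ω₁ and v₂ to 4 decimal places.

heading to target = atan2(0.5−1.5, -2.5−-1.5) = -2.3562
Δθ = wrap(-2.3562 − 2.0944) = 1.8326; ω₁ = Δθ/dt₁ = 1.2217
distance = √((-2.5−-1.5)² + (0.5−1.5)²) = 1.4142; v₂ = distance/dt₂ = 2.8284

ω₁ = 1.2217, v₂ = 2.8284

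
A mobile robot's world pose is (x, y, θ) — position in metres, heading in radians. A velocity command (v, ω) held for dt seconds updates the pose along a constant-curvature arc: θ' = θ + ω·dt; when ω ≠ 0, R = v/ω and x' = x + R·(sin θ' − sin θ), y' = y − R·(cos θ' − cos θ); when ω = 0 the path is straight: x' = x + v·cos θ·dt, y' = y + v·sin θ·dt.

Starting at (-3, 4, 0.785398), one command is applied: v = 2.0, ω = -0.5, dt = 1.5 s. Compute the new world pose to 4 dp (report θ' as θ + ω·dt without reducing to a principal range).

(-0.3131, 5.1691, 0.0354)

θ' = 0.7854 + -0.5·1.5 = 0.0354
R = v/ω = 2.0/-0.5 = -4.0000
x' = -3 + -4.0000·(sin 0.0354 − sin 0.7854) = -0.3131
y' = 4 − -4.0000·(cos 0.0354 − cos 0.7854) = 5.1691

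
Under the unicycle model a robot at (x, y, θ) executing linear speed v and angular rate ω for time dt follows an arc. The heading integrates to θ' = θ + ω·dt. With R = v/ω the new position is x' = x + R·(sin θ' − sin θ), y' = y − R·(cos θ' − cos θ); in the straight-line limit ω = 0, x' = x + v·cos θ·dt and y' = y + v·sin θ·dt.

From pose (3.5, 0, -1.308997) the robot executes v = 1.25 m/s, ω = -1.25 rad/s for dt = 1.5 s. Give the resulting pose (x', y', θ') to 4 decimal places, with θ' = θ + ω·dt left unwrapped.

θ' = -1.3090 + -1.25·1.5 = -3.1840
R = v/ω = 1.25/-1.25 = -1.0000
x' = 3.5 + -1.0000·(sin -3.1840 − sin -1.3090) = 2.4917
y' = 0 − -1.0000·(cos -3.1840 − cos -1.3090) = -1.2579

(2.4917, -1.2579, -3.1840)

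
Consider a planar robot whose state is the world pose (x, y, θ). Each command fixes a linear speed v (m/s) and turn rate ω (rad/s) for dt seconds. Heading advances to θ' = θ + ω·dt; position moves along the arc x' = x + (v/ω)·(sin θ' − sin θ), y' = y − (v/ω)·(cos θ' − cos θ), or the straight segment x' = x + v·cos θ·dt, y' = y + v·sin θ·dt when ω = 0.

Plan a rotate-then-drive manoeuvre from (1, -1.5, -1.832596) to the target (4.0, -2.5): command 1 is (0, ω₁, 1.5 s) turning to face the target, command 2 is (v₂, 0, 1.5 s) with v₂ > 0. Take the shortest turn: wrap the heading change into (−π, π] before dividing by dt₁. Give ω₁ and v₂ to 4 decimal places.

heading to target = atan2(-2.5−-1.5, 4−1) = -0.3218
Δθ = wrap(-0.3218 − -1.8326) = 1.5108; ω₁ = Δθ/dt₁ = 1.0072
distance = √((4−1)² + (-2.5−-1.5)²) = 3.1623; v₂ = distance/dt₂ = 2.1082

ω₁ = 1.0072, v₂ = 2.1082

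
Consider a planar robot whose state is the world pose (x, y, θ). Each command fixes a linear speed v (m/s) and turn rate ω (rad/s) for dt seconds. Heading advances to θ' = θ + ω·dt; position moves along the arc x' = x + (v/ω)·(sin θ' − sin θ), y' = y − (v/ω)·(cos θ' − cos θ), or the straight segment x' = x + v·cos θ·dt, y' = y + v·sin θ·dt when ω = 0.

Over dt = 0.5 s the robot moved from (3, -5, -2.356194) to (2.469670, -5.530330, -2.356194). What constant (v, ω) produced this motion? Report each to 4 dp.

Δθ = -2.356194 − -2.356194 = 0.000000
ω = Δθ/dt = 0.000000/0.5 = 0.0000
ω = 0 → v = (Δx·cos θ + Δy·sin θ)/dt = 1.5000

v = 1.5000, ω = 0.0000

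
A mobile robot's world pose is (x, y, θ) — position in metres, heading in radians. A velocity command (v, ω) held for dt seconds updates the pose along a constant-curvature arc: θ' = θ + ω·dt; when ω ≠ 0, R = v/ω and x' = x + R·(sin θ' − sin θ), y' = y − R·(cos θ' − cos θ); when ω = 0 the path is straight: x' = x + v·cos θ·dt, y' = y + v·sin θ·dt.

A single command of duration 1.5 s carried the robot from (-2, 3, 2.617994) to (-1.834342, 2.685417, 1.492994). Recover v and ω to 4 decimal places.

v = -0.2500, ω = -0.7500

Δθ = 1.492994 − 2.617994 = -1.125000
ω = Δθ/dt = -1.125000/1.5 = -0.7500
R = −Δy/(cos θ' − cos θ) = 0.3333
v = R·ω = 0.3333·-0.7500 = -0.2500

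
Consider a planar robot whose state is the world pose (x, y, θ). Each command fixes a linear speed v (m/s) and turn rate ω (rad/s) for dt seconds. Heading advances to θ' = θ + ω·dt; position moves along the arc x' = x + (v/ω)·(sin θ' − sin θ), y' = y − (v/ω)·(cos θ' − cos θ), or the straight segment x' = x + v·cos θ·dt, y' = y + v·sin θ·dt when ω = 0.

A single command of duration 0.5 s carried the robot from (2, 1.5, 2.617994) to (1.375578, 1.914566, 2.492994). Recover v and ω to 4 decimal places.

Δθ = 2.492994 − 2.617994 = -0.125000
ω = Δθ/dt = -0.125000/0.5 = -0.2500
R = Δx/(sin θ' − sin θ) = -6.0000
v = R·ω = -6.0000·-0.2500 = 1.5000

v = 1.5000, ω = -0.2500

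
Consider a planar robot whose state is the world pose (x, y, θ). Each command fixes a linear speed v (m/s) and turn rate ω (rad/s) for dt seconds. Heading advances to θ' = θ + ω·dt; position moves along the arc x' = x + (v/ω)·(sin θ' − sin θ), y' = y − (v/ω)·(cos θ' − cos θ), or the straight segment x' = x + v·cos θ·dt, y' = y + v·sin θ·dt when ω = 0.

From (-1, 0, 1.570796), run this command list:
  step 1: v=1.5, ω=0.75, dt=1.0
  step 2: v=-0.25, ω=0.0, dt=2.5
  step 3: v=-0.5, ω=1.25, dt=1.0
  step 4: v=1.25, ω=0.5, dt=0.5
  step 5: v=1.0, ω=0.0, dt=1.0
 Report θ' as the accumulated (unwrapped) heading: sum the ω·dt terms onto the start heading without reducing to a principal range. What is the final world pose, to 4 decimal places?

(-1.9596, -0.1413, 3.8208)

step 1: θ'=2.3208 (R=2.0000) → pose (-1.5366, 1.3633, 2.3208)
step 2: θ'=2.3208 (straight) → pose (-1.1106, 0.9060, 2.3208)
step 3: θ'=3.5708 (R=-0.4000) → pose (-0.6515, 0.8149, 3.5708)
step 4: θ'=3.8208 (R=2.5000) → pose (-1.1815, 0.4868, 3.8208)
step 5: θ'=3.8208 (straight) → pose (-1.9596, -0.1413, 3.8208)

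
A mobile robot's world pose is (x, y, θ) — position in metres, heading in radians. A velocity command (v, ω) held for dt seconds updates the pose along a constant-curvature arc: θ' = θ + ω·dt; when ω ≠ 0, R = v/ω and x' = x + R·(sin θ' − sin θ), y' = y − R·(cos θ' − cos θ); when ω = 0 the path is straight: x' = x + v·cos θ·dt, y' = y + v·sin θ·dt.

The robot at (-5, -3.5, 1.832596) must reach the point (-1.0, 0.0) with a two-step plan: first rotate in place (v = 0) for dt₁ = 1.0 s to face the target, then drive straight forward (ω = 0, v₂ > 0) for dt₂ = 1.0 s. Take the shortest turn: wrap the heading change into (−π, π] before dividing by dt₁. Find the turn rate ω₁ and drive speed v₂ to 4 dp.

heading to target = atan2(0−-3.5, -1−-5) = 0.7188
Δθ = wrap(0.7188 − 1.8326) = -1.1138; ω₁ = Δθ/dt₁ = -1.1138
distance = √((-1−-5)² + (0−-3.5)²) = 5.3151; v₂ = distance/dt₂ = 5.3151

ω₁ = -1.1138, v₂ = 5.3151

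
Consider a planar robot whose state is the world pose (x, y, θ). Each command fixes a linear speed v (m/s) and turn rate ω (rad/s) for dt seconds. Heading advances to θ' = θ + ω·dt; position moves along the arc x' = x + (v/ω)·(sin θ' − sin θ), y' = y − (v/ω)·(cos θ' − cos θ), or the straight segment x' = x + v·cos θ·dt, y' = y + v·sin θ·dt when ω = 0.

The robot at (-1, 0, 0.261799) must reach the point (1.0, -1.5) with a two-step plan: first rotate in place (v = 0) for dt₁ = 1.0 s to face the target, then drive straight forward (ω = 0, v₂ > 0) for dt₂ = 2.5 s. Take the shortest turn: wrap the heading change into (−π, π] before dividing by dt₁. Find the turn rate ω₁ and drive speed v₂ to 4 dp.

ω₁ = -0.9053, v₂ = 1.0000

heading to target = atan2(-1.5−0, 1−-1) = -0.6435
Δθ = wrap(-0.6435 − 0.2618) = -0.9053; ω₁ = Δθ/dt₁ = -0.9053
distance = √((1−-1)² + (-1.5−0)²) = 2.5000; v₂ = distance/dt₂ = 1.0000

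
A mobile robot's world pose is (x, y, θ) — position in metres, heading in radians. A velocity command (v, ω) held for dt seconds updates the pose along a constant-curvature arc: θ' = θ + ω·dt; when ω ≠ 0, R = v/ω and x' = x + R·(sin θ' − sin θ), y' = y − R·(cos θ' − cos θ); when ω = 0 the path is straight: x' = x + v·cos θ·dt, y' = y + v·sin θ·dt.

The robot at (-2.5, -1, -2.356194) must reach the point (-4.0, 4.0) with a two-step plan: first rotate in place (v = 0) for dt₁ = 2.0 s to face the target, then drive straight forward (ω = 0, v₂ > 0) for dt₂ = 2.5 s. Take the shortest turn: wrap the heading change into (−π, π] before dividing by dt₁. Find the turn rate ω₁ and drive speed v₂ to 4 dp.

ω₁ = -1.0324, v₂ = 2.0881

heading to target = atan2(4−-1, -4−-2.5) = 1.8623
Δθ = wrap(1.8623 − -2.3562) = -2.0647; ω₁ = Δθ/dt₁ = -1.0324
distance = √((-4−-2.5)² + (4−-1)²) = 5.2202; v₂ = distance/dt₂ = 2.0881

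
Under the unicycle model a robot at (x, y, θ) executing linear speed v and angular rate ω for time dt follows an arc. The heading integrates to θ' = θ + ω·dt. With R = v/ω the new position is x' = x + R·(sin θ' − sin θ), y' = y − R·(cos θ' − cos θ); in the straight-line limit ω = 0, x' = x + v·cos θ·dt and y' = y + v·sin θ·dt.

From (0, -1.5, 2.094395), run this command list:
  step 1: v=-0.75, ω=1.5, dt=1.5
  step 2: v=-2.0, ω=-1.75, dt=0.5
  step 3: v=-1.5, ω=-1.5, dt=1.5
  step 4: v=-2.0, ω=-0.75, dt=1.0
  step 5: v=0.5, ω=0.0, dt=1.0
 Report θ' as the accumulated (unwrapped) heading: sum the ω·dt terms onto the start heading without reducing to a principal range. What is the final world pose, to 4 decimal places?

step 1: θ'=4.3444 (R=-0.5000) → pose (0.8995, -1.4299, 4.3444)
step 2: θ'=3.4694 (R=1.1429) → pose (1.5979, -0.7590, 3.4694)
step 3: θ'=1.2194 (R=1.0000) → pose (2.8588, -2.0500, 1.2194)
step 4: θ'=0.4694 (R=2.6667) → pose (1.5613, -3.5103, 0.4694)
step 5: θ'=0.4694 (straight) → pose (2.0072, -3.2841, 0.4694)

(2.0072, -3.2841, 0.4694)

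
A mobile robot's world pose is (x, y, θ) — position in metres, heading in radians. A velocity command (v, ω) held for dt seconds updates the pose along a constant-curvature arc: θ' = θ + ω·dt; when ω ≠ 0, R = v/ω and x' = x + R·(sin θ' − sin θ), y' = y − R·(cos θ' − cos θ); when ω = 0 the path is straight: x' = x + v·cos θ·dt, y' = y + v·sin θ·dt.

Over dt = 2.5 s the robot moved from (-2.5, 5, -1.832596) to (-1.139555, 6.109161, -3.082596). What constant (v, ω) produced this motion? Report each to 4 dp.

v = -0.7500, ω = -0.5000

Δθ = -3.082596 − -1.832596 = -1.250000
ω = Δθ/dt = -1.250000/2.5 = -0.5000
R = Δx/(sin θ' − sin θ) = 1.5000
v = R·ω = 1.5000·-0.5000 = -0.7500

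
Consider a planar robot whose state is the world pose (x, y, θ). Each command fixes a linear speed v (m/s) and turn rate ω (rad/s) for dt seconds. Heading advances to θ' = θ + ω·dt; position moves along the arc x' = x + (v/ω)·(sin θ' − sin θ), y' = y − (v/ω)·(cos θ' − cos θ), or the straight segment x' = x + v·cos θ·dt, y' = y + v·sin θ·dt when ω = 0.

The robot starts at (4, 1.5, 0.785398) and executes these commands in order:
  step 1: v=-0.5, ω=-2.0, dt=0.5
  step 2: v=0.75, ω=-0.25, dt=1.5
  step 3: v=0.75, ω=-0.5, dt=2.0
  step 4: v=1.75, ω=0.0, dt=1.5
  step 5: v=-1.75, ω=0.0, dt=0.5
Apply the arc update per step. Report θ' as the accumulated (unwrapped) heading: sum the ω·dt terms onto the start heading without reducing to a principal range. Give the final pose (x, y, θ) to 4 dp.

step 1: θ'=-0.2146 (R=0.2500) → pose (3.7700, 1.4325, -0.2146)
step 2: θ'=-0.5896 (R=-3.0000) → pose (4.7992, 0.9948, -0.5896)
step 3: θ'=-1.5896 (R=-1.5000) → pose (5.4649, -0.2801, -1.5896)
step 4: θ'=-1.5896 (straight) → pose (5.4155, -2.9047, -1.5896)
step 5: θ'=-1.5896 (straight) → pose (5.4320, -2.0298, -1.5896)

(5.4320, -2.0298, -1.5896)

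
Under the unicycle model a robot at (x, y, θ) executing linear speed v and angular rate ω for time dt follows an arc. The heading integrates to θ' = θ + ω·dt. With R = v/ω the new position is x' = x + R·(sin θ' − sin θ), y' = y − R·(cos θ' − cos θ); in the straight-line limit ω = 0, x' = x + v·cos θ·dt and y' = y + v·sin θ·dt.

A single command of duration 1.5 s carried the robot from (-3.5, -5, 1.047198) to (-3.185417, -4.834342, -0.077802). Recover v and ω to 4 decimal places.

Δθ = -0.077802 − 1.047198 = -1.125000
ω = Δθ/dt = -1.125000/1.5 = -0.7500
R = Δx/(sin θ' − sin θ) = -0.3333
v = R·ω = -0.3333·-0.7500 = 0.2500

v = 0.2500, ω = -0.7500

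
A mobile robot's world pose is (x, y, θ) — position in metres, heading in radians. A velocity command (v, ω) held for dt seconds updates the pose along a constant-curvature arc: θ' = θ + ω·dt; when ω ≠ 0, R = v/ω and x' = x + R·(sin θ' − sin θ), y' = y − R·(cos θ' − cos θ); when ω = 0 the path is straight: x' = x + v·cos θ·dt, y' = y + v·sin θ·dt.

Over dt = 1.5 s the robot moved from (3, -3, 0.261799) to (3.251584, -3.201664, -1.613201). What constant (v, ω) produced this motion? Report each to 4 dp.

Δθ = -1.613201 − 0.261799 = -1.875000
ω = Δθ/dt = -1.875000/1.5 = -1.2500
R = Δx/(sin θ' − sin θ) = -0.2000
v = R·ω = -0.2000·-1.2500 = 0.2500

v = 0.2500, ω = -1.2500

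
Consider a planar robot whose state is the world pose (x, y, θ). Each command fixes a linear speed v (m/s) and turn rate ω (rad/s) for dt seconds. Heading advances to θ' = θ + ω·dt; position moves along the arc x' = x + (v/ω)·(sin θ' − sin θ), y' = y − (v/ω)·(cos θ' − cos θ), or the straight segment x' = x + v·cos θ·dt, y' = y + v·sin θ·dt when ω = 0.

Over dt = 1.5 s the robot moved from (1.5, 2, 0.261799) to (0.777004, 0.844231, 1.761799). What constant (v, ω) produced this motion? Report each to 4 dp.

v = -1.0000, ω = 1.0000

Δθ = 1.761799 − 0.261799 = 1.500000
ω = Δθ/dt = 1.500000/1.5 = 1.0000
R = −Δy/(cos θ' − cos θ) = -1.0000
v = R·ω = -1.0000·1.0000 = -1.0000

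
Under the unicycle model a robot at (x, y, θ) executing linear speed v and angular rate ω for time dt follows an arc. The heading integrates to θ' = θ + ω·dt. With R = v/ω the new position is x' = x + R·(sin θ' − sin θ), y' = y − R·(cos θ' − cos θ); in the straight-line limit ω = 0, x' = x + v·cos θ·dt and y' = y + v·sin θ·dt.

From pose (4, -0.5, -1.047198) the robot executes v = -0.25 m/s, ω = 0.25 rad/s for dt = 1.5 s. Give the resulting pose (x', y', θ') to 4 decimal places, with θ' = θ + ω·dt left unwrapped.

θ' = -1.0472 + 0.25·1.5 = -0.6722
R = v/ω = -0.25/0.25 = -1.0000
x' = 4 + -1.0000·(sin -0.6722 − sin -1.0472) = 3.7567
y' = -0.5 − -1.0000·(cos -0.6722 − cos -1.0472) = -0.2175

(3.7567, -0.2175, -0.6722)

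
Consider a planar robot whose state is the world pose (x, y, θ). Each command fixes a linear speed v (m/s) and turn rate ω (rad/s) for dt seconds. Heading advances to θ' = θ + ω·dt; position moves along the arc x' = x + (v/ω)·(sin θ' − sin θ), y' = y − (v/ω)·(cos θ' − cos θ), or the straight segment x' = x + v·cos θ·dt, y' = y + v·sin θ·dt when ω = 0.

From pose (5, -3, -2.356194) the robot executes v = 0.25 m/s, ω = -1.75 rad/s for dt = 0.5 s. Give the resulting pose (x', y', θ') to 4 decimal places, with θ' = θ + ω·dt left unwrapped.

θ' = -2.3562 + -1.75·0.5 = -3.2312
R = v/ω = 0.25/-1.75 = -0.1429
x' = 5 + -0.1429·(sin -3.2312 − sin -2.3562) = 4.8862
y' = -3 − -0.1429·(cos -3.2312 − cos -2.3562) = -3.0413

(4.8862, -3.0413, -3.2312)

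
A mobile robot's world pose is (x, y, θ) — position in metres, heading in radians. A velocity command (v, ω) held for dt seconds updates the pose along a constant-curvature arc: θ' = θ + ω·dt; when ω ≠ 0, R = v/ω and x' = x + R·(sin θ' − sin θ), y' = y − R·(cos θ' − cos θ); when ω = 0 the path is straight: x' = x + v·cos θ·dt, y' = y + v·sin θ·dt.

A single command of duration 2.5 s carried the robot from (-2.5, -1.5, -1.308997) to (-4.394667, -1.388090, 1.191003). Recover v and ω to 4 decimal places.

v = -1.0000, ω = 1.0000

Δθ = 1.191003 − -1.308997 = 2.500000
ω = Δθ/dt = 2.500000/2.5 = 1.0000
R = Δx/(sin θ' − sin θ) = -1.0000
v = R·ω = -1.0000·1.0000 = -1.0000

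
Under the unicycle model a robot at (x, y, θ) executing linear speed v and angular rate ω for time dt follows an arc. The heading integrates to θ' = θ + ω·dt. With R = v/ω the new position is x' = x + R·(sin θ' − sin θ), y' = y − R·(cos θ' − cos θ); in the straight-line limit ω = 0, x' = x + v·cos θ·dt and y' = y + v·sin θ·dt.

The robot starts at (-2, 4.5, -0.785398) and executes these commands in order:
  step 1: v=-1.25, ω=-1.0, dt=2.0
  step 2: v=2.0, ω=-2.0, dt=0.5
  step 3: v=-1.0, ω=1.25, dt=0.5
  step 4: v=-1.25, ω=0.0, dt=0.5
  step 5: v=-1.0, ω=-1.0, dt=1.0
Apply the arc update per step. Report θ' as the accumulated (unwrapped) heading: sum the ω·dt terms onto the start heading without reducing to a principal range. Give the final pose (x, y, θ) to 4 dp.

step 1: θ'=-2.7854 (R=1.2500) → pose (-1.5520, 6.5554, -2.7854)
step 2: θ'=-3.7854 (R=-1.0000) → pose (-2.5010, 6.6928, -3.7854)
step 3: θ'=-3.1604 (R=-0.8000) → pose (-2.0358, 6.5328, -3.1604)
step 4: θ'=-3.1604 (straight) → pose (-1.4109, 6.5211, -3.1604)
step 5: θ'=-4.1604 (R=1.0000) → pose (-0.5782, 6.0456, -4.1604)

(-0.5782, 6.0456, -4.1604)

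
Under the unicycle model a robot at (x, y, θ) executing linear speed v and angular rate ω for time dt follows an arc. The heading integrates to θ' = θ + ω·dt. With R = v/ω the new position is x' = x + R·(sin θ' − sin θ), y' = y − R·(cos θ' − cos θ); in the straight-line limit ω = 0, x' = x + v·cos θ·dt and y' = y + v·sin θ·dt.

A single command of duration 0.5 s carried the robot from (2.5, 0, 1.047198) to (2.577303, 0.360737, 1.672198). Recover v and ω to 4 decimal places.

v = 0.7500, ω = 1.2500

Δθ = 1.672198 − 1.047198 = 0.625000
ω = Δθ/dt = 0.625000/0.5 = 1.2500
R = −Δy/(cos θ' − cos θ) = 0.6000
v = R·ω = 0.6000·1.2500 = 0.7500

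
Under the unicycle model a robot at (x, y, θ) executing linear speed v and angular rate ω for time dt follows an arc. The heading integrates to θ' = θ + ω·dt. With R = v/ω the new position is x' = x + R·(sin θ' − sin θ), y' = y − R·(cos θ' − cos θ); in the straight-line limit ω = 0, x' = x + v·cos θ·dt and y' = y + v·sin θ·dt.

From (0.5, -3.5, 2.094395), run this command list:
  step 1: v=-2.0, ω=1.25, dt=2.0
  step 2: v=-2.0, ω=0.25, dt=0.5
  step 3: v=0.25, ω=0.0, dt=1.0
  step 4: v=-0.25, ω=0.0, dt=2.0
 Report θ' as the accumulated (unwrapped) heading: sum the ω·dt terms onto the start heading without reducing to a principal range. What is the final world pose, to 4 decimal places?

(3.5282, -1.6405, 4.7194)

step 1: θ'=4.5944 (R=-1.6000) → pose (3.4745, -2.8884, 4.5944)
step 2: θ'=4.7194 (R=-8.0000) → pose (3.5299, -1.8905, 4.7194)
step 3: θ'=4.7194 (straight) → pose (3.5317, -2.1405, 4.7194)
step 4: θ'=4.7194 (straight) → pose (3.5282, -1.6405, 4.7194)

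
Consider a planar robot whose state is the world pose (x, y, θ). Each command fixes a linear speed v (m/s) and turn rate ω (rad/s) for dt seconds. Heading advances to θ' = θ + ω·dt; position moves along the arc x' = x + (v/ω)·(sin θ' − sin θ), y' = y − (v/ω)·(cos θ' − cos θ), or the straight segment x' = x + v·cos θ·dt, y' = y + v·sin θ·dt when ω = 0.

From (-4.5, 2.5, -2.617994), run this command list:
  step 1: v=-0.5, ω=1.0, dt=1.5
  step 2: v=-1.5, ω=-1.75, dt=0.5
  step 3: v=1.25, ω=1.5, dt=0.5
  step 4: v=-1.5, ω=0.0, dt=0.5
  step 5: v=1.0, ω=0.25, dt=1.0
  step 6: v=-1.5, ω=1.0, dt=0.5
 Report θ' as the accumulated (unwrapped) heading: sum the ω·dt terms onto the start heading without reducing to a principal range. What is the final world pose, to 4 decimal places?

step 1: θ'=-1.1180 (R=-0.5000) → pose (-4.3004, 3.1518, -1.1180)
step 2: θ'=-1.9930 (R=0.8571) → pose (-4.3115, 3.8780, -1.9930)
step 3: θ'=-1.2430 (R=0.8333) → pose (-4.3403, 3.2682, -1.2430)
step 4: θ'=-1.2430 (straight) → pose (-4.5818, 3.9783, -1.2430)
step 5: θ'=-0.9930 (R=4.0000) → pose (-4.1454, 3.0814, -0.9930)
step 6: θ'=-0.4930 (R=-1.5000) → pose (-4.6920, 3.5835, -0.4930)

(-4.6920, 3.5835, -0.4930)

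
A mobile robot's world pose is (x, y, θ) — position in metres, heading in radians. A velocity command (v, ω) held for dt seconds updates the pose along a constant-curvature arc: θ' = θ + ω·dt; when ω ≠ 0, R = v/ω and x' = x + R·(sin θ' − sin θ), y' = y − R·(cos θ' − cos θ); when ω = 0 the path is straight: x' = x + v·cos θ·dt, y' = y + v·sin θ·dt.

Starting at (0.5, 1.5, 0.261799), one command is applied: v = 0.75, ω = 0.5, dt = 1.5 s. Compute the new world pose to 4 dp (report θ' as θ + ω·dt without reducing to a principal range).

(1.3835, 2.1534, 1.0118)

θ' = 0.2618 + 0.5·1.5 = 1.0118
R = v/ω = 0.75/0.5 = 1.5000
x' = 0.5 + 1.5000·(sin 1.0118 − sin 0.2618) = 1.3835
y' = 1.5 − 1.5000·(cos 1.0118 − cos 0.2618) = 2.1534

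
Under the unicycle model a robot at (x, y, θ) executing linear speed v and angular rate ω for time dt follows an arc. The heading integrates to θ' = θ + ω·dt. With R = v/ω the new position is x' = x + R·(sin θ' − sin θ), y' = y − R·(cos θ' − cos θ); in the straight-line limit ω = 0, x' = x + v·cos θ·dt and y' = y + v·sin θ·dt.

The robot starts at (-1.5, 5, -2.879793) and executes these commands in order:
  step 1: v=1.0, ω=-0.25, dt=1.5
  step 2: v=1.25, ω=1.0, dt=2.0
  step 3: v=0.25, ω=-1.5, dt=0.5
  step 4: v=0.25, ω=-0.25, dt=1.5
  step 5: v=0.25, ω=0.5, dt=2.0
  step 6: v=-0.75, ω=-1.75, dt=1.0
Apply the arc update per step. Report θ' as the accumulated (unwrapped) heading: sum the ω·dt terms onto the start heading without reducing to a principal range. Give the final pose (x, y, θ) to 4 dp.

step 1: θ'=-3.2548 (R=-4.0000) → pose (-2.9871, 4.8893, -3.2548)
step 2: θ'=-1.2548 (R=1.2500) → pose (-4.3164, 3.2588, -1.2548)
step 3: θ'=-2.0048 (R=-0.1667) → pose (-4.3236, 3.1370, -2.0048)
step 4: θ'=-2.3798 (R=-1.0000) → pose (-4.5407, 2.8339, -2.3798)
step 5: θ'=-1.3798 (R=0.5000) → pose (-4.6865, 2.3771, -1.3798)
step 6: θ'=-3.1298 (R=0.4286) → pose (-4.2708, 2.8871, -3.1298)

(-4.2708, 2.8871, -3.1298)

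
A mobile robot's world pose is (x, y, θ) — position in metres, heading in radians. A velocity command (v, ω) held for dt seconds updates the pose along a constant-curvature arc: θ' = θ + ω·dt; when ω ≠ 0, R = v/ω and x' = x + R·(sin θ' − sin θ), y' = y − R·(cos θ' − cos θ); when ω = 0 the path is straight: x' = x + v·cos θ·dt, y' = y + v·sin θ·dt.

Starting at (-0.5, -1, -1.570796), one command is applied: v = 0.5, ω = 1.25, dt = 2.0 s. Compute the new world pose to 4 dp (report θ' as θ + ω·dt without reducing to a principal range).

(0.2205, -1.2394, 0.9292)

θ' = -1.5708 + 1.25·2.0 = 0.9292
R = v/ω = 0.5/1.25 = 0.4000
x' = -0.5 + 0.4000·(sin 0.9292 − sin -1.5708) = 0.2205
y' = -1 − 0.4000·(cos 0.9292 − cos -1.5708) = -1.2394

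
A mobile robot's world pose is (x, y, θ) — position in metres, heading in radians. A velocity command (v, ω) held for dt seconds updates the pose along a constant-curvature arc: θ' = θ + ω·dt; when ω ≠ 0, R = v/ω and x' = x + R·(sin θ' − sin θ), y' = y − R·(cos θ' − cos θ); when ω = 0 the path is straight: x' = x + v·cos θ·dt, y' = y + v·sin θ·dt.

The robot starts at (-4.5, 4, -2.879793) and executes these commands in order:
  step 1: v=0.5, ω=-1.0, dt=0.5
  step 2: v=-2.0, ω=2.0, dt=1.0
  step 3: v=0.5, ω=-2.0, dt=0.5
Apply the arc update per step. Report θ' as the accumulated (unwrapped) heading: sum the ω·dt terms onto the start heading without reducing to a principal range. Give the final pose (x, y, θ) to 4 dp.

step 1: θ'=-3.3798 (R=-0.5000) → pose (-4.7474, 3.9971, -3.3798)
step 2: θ'=-1.3798 (R=-1.0000) → pose (-3.5296, 5.1587, -1.3798)
step 3: θ'=-2.3798 (R=-0.2500) → pose (-3.6025, 4.9303, -2.3798)

(-3.6025, 4.9303, -2.3798)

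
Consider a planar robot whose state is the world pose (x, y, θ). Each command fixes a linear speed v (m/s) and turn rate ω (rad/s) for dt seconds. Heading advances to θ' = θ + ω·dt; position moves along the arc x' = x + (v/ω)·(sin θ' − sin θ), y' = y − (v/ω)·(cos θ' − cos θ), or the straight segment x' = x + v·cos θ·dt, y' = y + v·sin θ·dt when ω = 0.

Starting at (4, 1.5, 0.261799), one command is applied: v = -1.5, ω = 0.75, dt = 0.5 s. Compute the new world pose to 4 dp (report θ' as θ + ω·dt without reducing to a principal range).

θ' = 0.2618 + 0.75·0.5 = 0.6368
R = v/ω = -1.5/0.75 = -2.0000
x' = 4 + -2.0000·(sin 0.6368 − sin 0.2618) = 3.3284
y' = 1.5 − -2.0000·(cos 0.6368 − cos 0.2618) = 1.1762

(3.3284, 1.1762, 0.6368)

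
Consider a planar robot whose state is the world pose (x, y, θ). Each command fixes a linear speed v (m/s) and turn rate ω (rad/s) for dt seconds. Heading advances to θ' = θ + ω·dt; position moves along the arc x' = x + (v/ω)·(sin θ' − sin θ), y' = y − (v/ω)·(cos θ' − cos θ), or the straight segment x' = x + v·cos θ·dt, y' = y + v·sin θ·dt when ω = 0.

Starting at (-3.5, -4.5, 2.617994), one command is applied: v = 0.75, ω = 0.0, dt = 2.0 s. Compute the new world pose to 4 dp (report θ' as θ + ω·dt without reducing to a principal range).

(-4.7990, -3.7500, 2.6180)

θ' = 2.6180 + 0.0·2.0 = 2.6180
ω = 0 → straight: x' = -3.5 + 0.75·cos(2.6180)·2.0 = -4.7990
y' = -4.5 + 0.75·sin(2.6180)·2.0 = -3.7500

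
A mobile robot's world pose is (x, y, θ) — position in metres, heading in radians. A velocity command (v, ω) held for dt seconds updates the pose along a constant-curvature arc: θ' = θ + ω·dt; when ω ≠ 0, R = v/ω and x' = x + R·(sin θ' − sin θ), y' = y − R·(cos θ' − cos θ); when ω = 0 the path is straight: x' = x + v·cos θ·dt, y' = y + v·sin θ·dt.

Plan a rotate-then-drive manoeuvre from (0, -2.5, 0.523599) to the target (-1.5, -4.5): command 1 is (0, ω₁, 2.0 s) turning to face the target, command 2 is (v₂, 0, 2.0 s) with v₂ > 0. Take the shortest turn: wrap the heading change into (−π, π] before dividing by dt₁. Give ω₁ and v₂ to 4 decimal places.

heading to target = atan2(-4.5−-2.5, -1.5−0) = -2.2143
Δθ = wrap(-2.2143 − 0.5236) = -2.7379; ω₁ = Δθ/dt₁ = -1.3689
distance = √((-1.5−0)² + (-4.5−-2.5)²) = 2.5000; v₂ = distance/dt₂ = 1.2500

ω₁ = -1.3689, v₂ = 1.2500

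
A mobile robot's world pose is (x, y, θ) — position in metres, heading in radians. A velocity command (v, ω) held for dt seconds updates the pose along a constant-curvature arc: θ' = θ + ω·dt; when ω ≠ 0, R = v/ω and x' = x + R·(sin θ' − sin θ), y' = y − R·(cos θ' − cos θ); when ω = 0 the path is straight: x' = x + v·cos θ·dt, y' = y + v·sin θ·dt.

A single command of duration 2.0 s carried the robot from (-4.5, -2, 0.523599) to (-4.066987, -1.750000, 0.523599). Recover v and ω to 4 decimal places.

v = 0.2500, ω = 0.0000

Δθ = 0.523599 − 0.523599 = 0.000000
ω = Δθ/dt = 0.000000/2.0 = 0.0000
ω = 0 → v = (Δx·cos θ + Δy·sin θ)/dt = 0.2500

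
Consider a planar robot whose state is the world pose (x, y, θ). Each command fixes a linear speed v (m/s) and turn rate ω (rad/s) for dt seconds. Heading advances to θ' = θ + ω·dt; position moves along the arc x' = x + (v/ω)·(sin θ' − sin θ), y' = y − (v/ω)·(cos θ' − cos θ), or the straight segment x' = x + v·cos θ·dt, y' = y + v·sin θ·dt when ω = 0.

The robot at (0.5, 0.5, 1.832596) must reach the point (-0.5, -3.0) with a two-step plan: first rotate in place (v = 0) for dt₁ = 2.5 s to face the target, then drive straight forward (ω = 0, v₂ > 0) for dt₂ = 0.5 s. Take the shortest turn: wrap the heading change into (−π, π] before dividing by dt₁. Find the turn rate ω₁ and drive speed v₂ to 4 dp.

heading to target = atan2(-3−0.5, -0.5−0.5) = -1.8491
Δθ = wrap(-1.8491 − 1.8326) = 2.6015; ω₁ = Δθ/dt₁ = 1.0406
distance = √((-0.5−0.5)² + (-3−0.5)²) = 3.6401; v₂ = distance/dt₂ = 7.2801

ω₁ = 1.0406, v₂ = 7.2801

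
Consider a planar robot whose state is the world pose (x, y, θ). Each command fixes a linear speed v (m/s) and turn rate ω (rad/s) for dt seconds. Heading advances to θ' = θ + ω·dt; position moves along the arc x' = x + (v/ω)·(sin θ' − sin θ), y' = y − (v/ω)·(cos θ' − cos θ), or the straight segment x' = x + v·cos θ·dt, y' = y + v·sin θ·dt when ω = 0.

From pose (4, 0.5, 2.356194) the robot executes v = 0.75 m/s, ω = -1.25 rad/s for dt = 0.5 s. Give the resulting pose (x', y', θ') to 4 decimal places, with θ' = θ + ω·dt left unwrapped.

θ' = 2.3562 + -1.25·0.5 = 1.7312
R = v/ω = 0.75/-1.25 = -0.6000
x' = 4 + -0.6000·(sin 1.7312 − sin 2.3562) = 3.8320
y' = 0.5 − -0.6000·(cos 1.7312 − cos 2.3562) = 0.8284

(3.8320, 0.8284, 1.7312)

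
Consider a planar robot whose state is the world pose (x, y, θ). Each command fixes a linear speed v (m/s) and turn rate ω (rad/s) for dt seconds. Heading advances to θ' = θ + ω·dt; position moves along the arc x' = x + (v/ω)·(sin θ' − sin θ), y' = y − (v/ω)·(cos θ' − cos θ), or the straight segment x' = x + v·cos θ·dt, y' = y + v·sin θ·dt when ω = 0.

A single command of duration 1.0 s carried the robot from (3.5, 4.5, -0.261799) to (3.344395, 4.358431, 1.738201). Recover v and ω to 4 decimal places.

v = -0.2500, ω = 2.0000

Δθ = 1.738201 − -0.261799 = 2.000000
ω = Δθ/dt = 2.000000/1.0 = 2.0000
R = Δx/(sin θ' − sin θ) = -0.1250
v = R·ω = -0.1250·2.0000 = -0.2500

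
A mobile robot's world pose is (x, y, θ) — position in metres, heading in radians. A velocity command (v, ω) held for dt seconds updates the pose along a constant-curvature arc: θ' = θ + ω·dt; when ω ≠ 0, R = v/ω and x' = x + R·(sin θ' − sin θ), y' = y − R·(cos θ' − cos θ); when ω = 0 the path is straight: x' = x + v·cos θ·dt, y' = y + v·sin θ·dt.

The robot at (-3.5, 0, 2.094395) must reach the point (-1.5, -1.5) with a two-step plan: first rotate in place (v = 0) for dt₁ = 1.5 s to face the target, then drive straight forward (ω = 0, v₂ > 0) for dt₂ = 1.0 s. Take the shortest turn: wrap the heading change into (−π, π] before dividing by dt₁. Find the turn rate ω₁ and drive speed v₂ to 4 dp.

heading to target = atan2(-1.5−0, -1.5−-3.5) = -0.6435
Δθ = wrap(-0.6435 − 2.0944) = -2.7379; ω₁ = Δθ/dt₁ = -1.8253
distance = √((-1.5−-3.5)² + (-1.5−0)²) = 2.5000; v₂ = distance/dt₂ = 2.5000

ω₁ = -1.8253, v₂ = 2.5000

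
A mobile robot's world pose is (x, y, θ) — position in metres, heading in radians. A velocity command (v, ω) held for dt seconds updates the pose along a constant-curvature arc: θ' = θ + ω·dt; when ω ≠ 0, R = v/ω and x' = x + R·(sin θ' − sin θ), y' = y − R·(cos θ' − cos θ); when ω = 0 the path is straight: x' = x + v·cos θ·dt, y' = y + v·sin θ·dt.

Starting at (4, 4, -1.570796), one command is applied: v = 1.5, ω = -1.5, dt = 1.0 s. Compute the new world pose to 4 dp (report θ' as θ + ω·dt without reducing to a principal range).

(3.0707, 3.0025, -3.0708)

θ' = -1.5708 + -1.5·1.0 = -3.0708
R = v/ω = 1.5/-1.5 = -1.0000
x' = 4 + -1.0000·(sin -3.0708 − sin -1.5708) = 3.0707
y' = 4 − -1.0000·(cos -3.0708 − cos -1.5708) = 3.0025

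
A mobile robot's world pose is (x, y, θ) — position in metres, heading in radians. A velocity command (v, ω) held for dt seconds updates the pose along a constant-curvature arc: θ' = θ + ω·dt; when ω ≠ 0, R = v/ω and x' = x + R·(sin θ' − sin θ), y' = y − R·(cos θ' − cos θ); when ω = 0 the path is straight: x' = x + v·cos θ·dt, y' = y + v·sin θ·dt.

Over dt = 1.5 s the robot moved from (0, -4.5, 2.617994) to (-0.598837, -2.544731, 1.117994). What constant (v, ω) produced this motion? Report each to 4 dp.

Δθ = 1.117994 − 2.617994 = -1.500000
ω = Δθ/dt = -1.500000/1.5 = -1.0000
R = −Δy/(cos θ' − cos θ) = -1.5000
v = R·ω = -1.5000·-1.0000 = 1.5000

v = 1.5000, ω = -1.0000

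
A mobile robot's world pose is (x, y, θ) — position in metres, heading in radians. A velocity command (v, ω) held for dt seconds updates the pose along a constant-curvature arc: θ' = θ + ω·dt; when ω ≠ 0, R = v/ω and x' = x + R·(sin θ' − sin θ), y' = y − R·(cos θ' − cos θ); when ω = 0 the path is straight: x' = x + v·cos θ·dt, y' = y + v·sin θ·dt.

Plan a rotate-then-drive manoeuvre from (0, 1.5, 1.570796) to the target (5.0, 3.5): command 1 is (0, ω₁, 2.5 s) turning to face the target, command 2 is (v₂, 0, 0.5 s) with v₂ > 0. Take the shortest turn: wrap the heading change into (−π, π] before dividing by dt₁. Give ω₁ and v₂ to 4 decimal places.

ω₁ = -0.4761, v₂ = 10.7703

heading to target = atan2(3.5−1.5, 5−0) = 0.3805
Δθ = wrap(0.3805 − 1.5708) = -1.1903; ω₁ = Δθ/dt₁ = -0.4761
distance = √((5−0)² + (3.5−1.5)²) = 5.3852; v₂ = distance/dt₂ = 10.7703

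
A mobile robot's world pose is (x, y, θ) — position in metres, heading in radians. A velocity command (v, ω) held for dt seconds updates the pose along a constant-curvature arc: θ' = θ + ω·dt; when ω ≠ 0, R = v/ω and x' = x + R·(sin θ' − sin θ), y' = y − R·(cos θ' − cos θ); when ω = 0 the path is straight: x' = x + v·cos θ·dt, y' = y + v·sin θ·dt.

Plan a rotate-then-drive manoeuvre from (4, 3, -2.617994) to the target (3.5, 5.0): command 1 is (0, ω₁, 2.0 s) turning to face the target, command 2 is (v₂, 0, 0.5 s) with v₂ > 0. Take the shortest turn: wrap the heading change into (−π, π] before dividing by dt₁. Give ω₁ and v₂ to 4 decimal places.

ω₁ = -0.9247, v₂ = 4.1231

heading to target = atan2(5−3, 3.5−4) = 1.8158
Δθ = wrap(1.8158 − -2.6180) = -1.8494; ω₁ = Δθ/dt₁ = -0.9247
distance = √((3.5−4)² + (5−3)²) = 2.0616; v₂ = distance/dt₂ = 4.1231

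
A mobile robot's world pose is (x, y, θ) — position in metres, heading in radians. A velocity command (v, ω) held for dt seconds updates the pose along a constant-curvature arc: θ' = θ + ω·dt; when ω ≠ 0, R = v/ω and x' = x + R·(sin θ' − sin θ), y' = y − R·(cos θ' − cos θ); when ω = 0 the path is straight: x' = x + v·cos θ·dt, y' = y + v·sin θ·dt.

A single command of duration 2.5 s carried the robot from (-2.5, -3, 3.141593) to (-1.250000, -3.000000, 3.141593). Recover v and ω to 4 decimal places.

v = -0.5000, ω = 0.0000

Δθ = 3.141593 − 3.141593 = 0.000000
ω = Δθ/dt = 0.000000/2.5 = 0.0000
ω = 0 → v = (Δx·cos θ + Δy·sin θ)/dt = -0.5000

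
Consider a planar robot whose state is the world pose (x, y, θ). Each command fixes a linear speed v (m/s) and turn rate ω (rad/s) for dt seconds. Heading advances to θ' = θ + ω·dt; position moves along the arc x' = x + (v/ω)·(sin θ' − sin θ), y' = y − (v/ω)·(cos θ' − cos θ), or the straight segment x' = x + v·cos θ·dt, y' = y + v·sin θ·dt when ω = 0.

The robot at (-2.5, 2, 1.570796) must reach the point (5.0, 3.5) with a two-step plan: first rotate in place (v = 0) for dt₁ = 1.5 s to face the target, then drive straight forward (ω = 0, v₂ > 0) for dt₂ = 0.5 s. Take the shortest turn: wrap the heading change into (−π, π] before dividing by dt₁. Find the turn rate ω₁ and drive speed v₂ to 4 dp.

ω₁ = -0.9156, v₂ = 15.2971

heading to target = atan2(3.5−2, 5−-2.5) = 0.1974
Δθ = wrap(0.1974 − 1.5708) = -1.3734; ω₁ = Δθ/dt₁ = -0.9156
distance = √((5−-2.5)² + (3.5−2)²) = 7.6485; v₂ = distance/dt₂ = 15.2971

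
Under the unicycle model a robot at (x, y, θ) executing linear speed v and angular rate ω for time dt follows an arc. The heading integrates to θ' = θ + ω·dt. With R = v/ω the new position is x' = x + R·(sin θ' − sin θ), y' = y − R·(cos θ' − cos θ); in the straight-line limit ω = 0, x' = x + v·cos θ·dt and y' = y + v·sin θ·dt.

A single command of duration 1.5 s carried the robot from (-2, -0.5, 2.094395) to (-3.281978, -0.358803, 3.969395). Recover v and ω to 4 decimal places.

v = 1.0000, ω = 1.2500

Δθ = 3.969395 − 2.094395 = 1.875000
ω = Δθ/dt = 1.875000/1.5 = 1.2500
R = Δx/(sin θ' − sin θ) = 0.8000
v = R·ω = 0.8000·1.2500 = 1.0000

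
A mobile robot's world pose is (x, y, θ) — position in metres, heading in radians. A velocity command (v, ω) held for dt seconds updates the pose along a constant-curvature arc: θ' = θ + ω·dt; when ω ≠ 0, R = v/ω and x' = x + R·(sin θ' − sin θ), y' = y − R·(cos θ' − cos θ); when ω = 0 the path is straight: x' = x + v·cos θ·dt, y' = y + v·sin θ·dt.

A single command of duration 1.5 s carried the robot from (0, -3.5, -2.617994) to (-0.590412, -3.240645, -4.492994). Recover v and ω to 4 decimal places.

v = 0.5000, ω = -1.2500

Δθ = -4.492994 − -2.617994 = -1.875000
ω = Δθ/dt = -1.875000/1.5 = -1.2500
R = Δx/(sin θ' − sin θ) = -0.4000
v = R·ω = -0.4000·-1.2500 = 0.5000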